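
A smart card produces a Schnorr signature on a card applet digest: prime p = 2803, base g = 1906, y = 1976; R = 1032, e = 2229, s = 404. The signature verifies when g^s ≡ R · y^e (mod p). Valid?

g^s mod p:
Squares mod 2803: 1906^1≡1906, 1906^2≡148, 1906^4≡2283, 1906^8≡1312, 1906^16≡302, 1906^32≡1508, 1906^64≡831, 1906^128≡1023, 1906^256≡1010
404 = 256 + 128 + 16 + 4, so 1906^404 ≡ 1010·1023·302·2283 ≡ 1863 (mod 2803)
R · y^e mod p:
Squares mod 2803: 1976^1≡1976, 1976^2≡2800, 1976^4≡9, 1976^8≡81, 1976^16≡955, 1976^32≡1050, 1976^64≡921, 1976^128≡1735, 1976^256≡2606, 1976^512≡2370, 1976^1024≡2491, 1976^2048≡2042
2229 = 2048 + 128 + 32 + 16 + 4 + 1, so 1976^2229 ≡ 2042·1735·1050·955·9·1976 ≡ 1528 (mod 2803)
1032·1528 = 1576896 ≡ 1610 (mod 2803)
1863 ≠ 1610; the check fails.

no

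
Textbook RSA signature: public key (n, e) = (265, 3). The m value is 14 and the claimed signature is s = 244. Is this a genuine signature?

Squares mod 265: s^1≡244, s^2≡176
3 = 2 + 1, so s^3 ≡ 176·244 ≡ 14 (mod 265)
s^3 mod 265 = 14 matches m.

genuine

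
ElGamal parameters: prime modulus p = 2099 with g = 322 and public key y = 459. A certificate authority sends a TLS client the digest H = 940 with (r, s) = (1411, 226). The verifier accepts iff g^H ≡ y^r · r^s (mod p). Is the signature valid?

Left side g^H mod p:
Squares mod 2099: 322^1≡322, 322^2≡833, 322^4≡1219, 322^8≡1968, 322^16≡369, 322^32≡1825, 322^64≡1611, 322^128≡957, 322^256≡685, 322^512≡1148
940 = 512 + 256 + 128 + 32 + 8 + 4, so 322^940 ≡ 1148·685·957·1825·1968·1219 ≡ 1019 (mod 2099)
Right side y^r · r^s mod p:
Squares mod 2099: 459^1≡459, 459^2≡781, 459^4≡1251, 459^8≡1246, 459^16≡1355, 459^32≡1499, 459^64≡1071, 459^128≡987, 459^256≡233, 459^512≡1814, 459^1024≡1463
1411 = 1024 + 256 + 128 + 2 + 1, so 459^1411 ≡ 1463·233·987·781·459 ≡ 1593 (mod 2099)
Squares mod 2099: 1411^1≡1411, 1411^2≡1069, 1411^4≡905, 1411^8≡415, 1411^16≡107, 1411^32≡954, 1411^64≡1249, 1411^128≡444
226 = 128 + 64 + 32 + 2, so 1411^226 ≡ 444·1249·954·1069 ≡ 782 (mod 2099)
1593·782 = 1245726 ≡ 1019 (mod 2099)
1019 ≡ 1019 (mod 2099), so the signature is genuine.

valid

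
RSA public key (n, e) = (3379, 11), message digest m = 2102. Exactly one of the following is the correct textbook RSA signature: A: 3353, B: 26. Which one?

A

Candidate A: Squares mod 3379: 3353^1≡3353, 3353^2≡676, 3353^4≡811, 3353^8≡2195; 11 = 8 + 2 + 1, so 3353^11 ≡ 2195·676·3353 ≡ 2102 (mod 3379)
  → matches m = 2102
Candidate B: Squares mod 3379: 26^1≡26, 26^2≡676, 26^4≡811, 26^8≡2195; 11 = 8 + 2 + 1, so 26^11 ≡ 2195·676·26 ≡ 1277 (mod 3379)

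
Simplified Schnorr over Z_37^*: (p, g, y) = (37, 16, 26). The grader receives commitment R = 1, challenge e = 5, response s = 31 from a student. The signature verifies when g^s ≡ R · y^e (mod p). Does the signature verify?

g^s mod p:
Squares mod 37: 16^1≡16, 16^2≡34, 16^4≡9, 16^8≡7, 16^16≡12
31 = 16 + 8 + 4 + 2 + 1, so 16^31 ≡ 12·7·9·34·16 ≡ 9 (mod 37)
R · y^e mod p:
Squares mod 37: 26^1≡26, 26^2≡10, 26^4≡26
5 = 4 + 1, so 26^5 ≡ 26·26 ≡ 10 (mod 37)
1·10 = 10 ≡ 10 (mod 37)
9 ≠ 10; the check fails.

does not verify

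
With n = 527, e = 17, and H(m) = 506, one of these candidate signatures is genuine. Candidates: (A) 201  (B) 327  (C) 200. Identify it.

C

Candidate A: Squares mod 527: 201^1≡201, 201^2≡349, 201^4≡64, 201^8≡407, 201^16≡171; 17 = 16 + 1, so 201^17 ≡ 171·201 ≡ 116 (mod 527)
Candidate B: Squares mod 527: 327^1≡327, 327^2≡475, 327^4≡69, 327^8≡18, 327^16≡324; 17 = 16 + 1, so 327^17 ≡ 324·327 ≡ 21 (mod 527)
Candidate C: Squares mod 527: 200^1≡200, 200^2≡475, 200^4≡69, 200^8≡18, 200^16≡324; 17 = 16 + 1, so 200^17 ≡ 324·200 ≡ 506 (mod 527)
  → matches H(m) = 506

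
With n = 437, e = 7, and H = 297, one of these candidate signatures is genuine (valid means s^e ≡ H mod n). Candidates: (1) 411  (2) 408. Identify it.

1

Candidate 1: Squares mod 437: 411^1≡411, 411^2≡239, 411^4≡311; 7 = 4 + 2 + 1, so 411^7 ≡ 311·239·411 ≡ 297 (mod 437)
  → matches H = 297
Candidate 2: Squares mod 437: 408^1≡408, 408^2≡404, 408^4≡215; 7 = 4 + 2 + 1, so 408^7 ≡ 215·404·408 ≡ 365 (mod 437)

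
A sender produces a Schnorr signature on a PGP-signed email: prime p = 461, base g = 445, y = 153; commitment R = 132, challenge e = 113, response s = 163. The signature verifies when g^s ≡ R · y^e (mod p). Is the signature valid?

valid

g^s mod p:
Squares mod 461: 445^1≡445, 445^2≡256, 445^4≡74, 445^8≡405, 445^16≡370, 445^32≡444, 445^64≡289, 445^128≡80
163 = 128 + 32 + 2 + 1, so 445^163 ≡ 80·444·256·445 ≡ 297 (mod 461)
R · y^e mod p:
Squares mod 461: 153^1≡153, 153^2≡359, 153^4≡262, 153^8≡416, 153^16≡181, 153^32≡30, 153^64≡439
113 = 64 + 32 + 16 + 1, so 153^113 ≡ 439·30·181·153 ≡ 348 (mod 461)
132·348 = 45936 ≡ 297 (mod 461)
297 ≡ 297 (mod 461); signature holds.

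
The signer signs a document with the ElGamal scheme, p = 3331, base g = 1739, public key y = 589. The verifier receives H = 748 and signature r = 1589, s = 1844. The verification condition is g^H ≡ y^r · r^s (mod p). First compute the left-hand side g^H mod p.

1739^2 = 3024121 ≡ 2904
1739^4 ≡ 2904^2 = 8433216 ≡ 2455
1739^8 ≡ 2455^2 = 6027025 ≡ 1246
1739^16 ≡ 1246^2 = 1552516 ≡ 270
1739^32 ≡ 270^2 = 72900 ≡ 2949
1739^64 ≡ 2949^2 = 8696601 ≡ 2691
1739^128 ≡ 2691^2 = 7241481 ≡ 3218
1739^256 ≡ 3218^2 = 10355524 ≡ 2776
1739^512 ≡ 2776^2 = 7706176 ≡ 1573
748 = 512 + 128 + 64 + 32 + 8 + 4, so 1739^748 ≡ 1573·3218·2691·2949·1246·2455 ≡ 892 (mod 3331)

892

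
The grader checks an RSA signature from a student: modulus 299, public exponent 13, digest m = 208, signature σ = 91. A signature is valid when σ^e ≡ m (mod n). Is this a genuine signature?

σ^2 ≡ 91^2 = 8281 ≡ 208
σ^4 ≡ 208^2 = 43264 ≡ 208
σ^8 ≡ 208^2 = 43264 ≡ 208
13 = 8 + 4 + 1, so σ^13 ≡ 208·208·91 ≡ 91 (mod 299)
91 ≠ 208, so verification fails.

forged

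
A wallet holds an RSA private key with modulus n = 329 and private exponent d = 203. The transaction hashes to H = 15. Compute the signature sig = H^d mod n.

274

Squares mod 329: H^1≡15, H^2≡225, H^4≡288, H^8≡36, H^16≡309, H^32≡71, H^64≡106, H^128≡50
203 = 128 + 64 + 8 + 2 + 1, so H^203 ≡ 50·106·36·225·15 ≡ 274 (mod 329)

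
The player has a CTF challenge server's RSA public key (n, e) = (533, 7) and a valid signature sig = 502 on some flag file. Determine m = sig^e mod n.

18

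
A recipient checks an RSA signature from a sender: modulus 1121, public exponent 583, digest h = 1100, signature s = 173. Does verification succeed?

fails

s^2 ≡ 173^2 = 29929 ≡ 783
s^4 ≡ 783^2 = 613089 ≡ 1023
s^8 ≡ 1023^2 = 1046529 ≡ 636
s^16 ≡ 636^2 = 404496 ≡ 936
s^32 ≡ 936^2 = 876096 ≡ 595
s^64 ≡ 595^2 = 354025 ≡ 910
s^128 ≡ 910^2 = 828100 ≡ 802
s^256 ≡ 802^2 = 643204 ≡ 871
s^512 ≡ 871^2 = 758641 ≡ 845
583 = 512 + 64 + 4 + 2 + 1, so s^583 ≡ 845·910·1023·783·173 ≡ 1116 (mod 1121)
1116 ≠ 1100, so verification fails.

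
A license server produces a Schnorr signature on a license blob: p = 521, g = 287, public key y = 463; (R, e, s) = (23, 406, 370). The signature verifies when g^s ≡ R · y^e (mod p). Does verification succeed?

fails

g^s mod p:
Squares mod 521: 287^1≡287, 287^2≡51, 287^4≡517, 287^8≡16, 287^16≡256, 287^32≡411, 287^64≡117, 287^128≡143, 287^256≡130
370 = 256 + 64 + 32 + 16 + 2, so 287^370 ≡ 130·117·411·256·51 ≡ 492 (mod 521)
R · y^e mod p:
Squares mod 521: 463^1≡463, 463^2≡238, 463^4≡376, 463^8≡185, 463^16≡360, 463^32≡392, 463^64≡490, 463^128≡440, 463^256≡309
406 = 256 + 128 + 16 + 4 + 2, so 463^406 ≡ 309·440·360·376·238 ≡ 161 (mod 521)
23·161 = 3703 ≡ 56 (mod 521)
492 ≠ 56; the check fails.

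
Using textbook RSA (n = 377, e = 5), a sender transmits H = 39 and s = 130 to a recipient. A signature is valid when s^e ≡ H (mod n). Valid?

s^5 mod 377 = 338
338 ≠ 39, so verification fails.

no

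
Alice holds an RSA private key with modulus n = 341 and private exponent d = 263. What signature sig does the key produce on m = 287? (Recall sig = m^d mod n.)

78

m^2 ≡ 287^2 = 82369 ≡ 188
m^4 ≡ 188^2 = 35344 ≡ 221
m^8 ≡ 221^2 = 48841 ≡ 78
m^16 ≡ 78^2 = 6084 ≡ 287
m^32 ≡ 287^2 = 82369 ≡ 188
m^64 ≡ 188^2 = 35344 ≡ 221
m^128 ≡ 221^2 = 48841 ≡ 78
m^256 ≡ 78^2 = 6084 ≡ 287
263 = 256 + 4 + 2 + 1, so m^263 ≡ 287·221·188·287 ≡ 78 (mod 341)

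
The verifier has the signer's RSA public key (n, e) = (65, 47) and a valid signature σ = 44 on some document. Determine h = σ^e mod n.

σ^2 ≡ 44^2 = 1936 ≡ 51
σ^4 ≡ 51^2 = 2601 ≡ 1
σ^8 ≡ 1^2 = 1
σ^16 ≡ 1^2 = 1
σ^32 ≡ 1^2 = 1
47 = 32 + 8 + 4 + 2 + 1, so σ^47 ≡ 1·1·1·51·44 ≡ 34 (mod 65)

34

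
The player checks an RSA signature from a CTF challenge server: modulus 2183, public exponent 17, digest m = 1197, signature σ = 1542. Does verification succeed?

σ^2 ≡ 1542^2 = 2377764 ≡ 477
σ^4 ≡ 477^2 = 227529 ≡ 497
σ^8 ≡ 497^2 = 247009 ≡ 330
σ^16 ≡ 330^2 = 108900 ≡ 1933
17 = 16 + 1, so σ^17 ≡ 1933·1542 ≡ 891 (mod 2183)
σ^17 mod 2183 = 891, but m = 1197.

fails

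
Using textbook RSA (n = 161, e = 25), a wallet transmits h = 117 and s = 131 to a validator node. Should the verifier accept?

s^2 ≡ 131^2 = 17161 ≡ 95
s^4 ≡ 95^2 = 9025 ≡ 9
s^8 ≡ 9^2 = 81
s^16 ≡ 81^2 = 6561 ≡ 121
25 = 16 + 8 + 1, so s^25 ≡ 121·81·131 ≡ 117 (mod 161)
Since 117 equals the digest 117, verification succeeds.

accept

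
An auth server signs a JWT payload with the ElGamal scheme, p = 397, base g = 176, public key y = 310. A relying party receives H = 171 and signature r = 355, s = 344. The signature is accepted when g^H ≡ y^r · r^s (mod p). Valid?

yes

Left side g^H mod p:
Squares mod 397: 176^1≡176, 176^2≡10, 176^4≡100, 176^8≡75, 176^16≡67, 176^32≡122, 176^64≡195, 176^128≡310
171 = 128 + 32 + 8 + 2 + 1, so 176^171 ≡ 310·122·75·10·176 ≡ 333 (mod 397)
Right side y^r · r^s mod p:
Squares mod 397: 310^1≡310, 310^2≡26, 310^4≡279, 310^8≡29, 310^16≡47, 310^32≡224, 310^64≡154, 310^128≡293, 310^256≡97
355 = 256 + 64 + 32 + 2 + 1, so 310^355 ≡ 97·154·224·26·310 ≡ 97 (mod 397)
Squares mod 397: 355^1≡355, 355^2≡176, 355^4≡10, 355^8≡100, 355^16≡75, 355^32≡67, 355^64≡122, 355^128≡195, 355^256≡310
344 = 256 + 64 + 16 + 8, so 355^344 ≡ 310·122·75·100 ≡ 249 (mod 397)
97·249 = 24153 ≡ 333 (mod 397)
333 ≡ 333 (mod 397), so the signature is genuine.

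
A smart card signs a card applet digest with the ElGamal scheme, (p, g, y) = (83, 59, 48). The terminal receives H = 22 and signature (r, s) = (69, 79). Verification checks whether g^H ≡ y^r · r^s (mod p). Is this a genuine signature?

Left side g^H mod p:
Squares mod 83: 59^1≡59, 59^2≡78, 59^4≡25, 59^8≡44, 59^16≡27
22 = 16 + 4 + 2, so 59^22 ≡ 27·25·78 ≡ 28 (mod 83)
Right side y^r · r^s mod p:
Squares mod 83: 48^1≡48, 48^2≡63, 48^4≡68, 48^8≡59, 48^16≡78, 48^32≡25, 48^64≡44
69 = 64 + 4 + 1, so 48^69 ≡ 44·68·48 ≡ 26 (mod 83)
Squares mod 83: 69^1≡69, 69^2≡30, 69^4≡70, 69^8≡3, 69^16≡9, 69^32≡81, 69^64≡4
79 = 64 + 8 + 4 + 2 + 1, so 69^79 ≡ 4·3·70·30·69 ≡ 33 (mod 83)
26·33 = 858 ≡ 28 (mod 83)
28 ≡ 28 (mod 83), so the signature is genuine.

genuine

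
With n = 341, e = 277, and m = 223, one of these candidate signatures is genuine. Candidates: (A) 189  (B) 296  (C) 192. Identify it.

Candidate A: 189^277 mod 341 = 172
Candidate B: 296^277 mod 341 = 43
Candidate C: 192^277 mod 341 = 223
  → matches m = 223

C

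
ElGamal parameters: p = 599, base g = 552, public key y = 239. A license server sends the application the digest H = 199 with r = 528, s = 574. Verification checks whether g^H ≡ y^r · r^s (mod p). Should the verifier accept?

reject

Left side g^H mod p:
Squares mod 599: 552^1≡552, 552^2≡412, 552^4≡227, 552^8≡15, 552^16≡225, 552^32≡309, 552^64≡240, 552^128≡96
199 = 128 + 64 + 4 + 2 + 1, so 552^199 ≡ 96·240·227·412·552 ≡ 574 (mod 599)
Right side y^r · r^s mod p:
Squares mod 599: 239^1≡239, 239^2≡216, 239^4≡533, 239^8≡163, 239^16≡213, 239^32≡444, 239^64≡65, 239^128≡32, 239^256≡425, 239^512≡326
528 = 512 + 16, so 239^528 ≡ 326·213 ≡ 553 (mod 599)
Squares mod 599: 528^1≡528, 528^2≡249, 528^4≡304, 528^8≡170, 528^16≡148, 528^32≡340, 528^64≡592, 528^128≡49, 528^256≡5, 528^512≡25
574 = 512 + 32 + 16 + 8 + 4 + 2, so 528^574 ≡ 25·340·148·170·304·249 ≡ 300 (mod 599)
553·300 = 165900 ≡ 576 (mod 599)
574 ≠ 576, so verification fails.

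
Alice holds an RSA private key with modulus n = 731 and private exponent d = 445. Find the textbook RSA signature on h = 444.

576

h^2 ≡ 444^2 = 197136 ≡ 497
h^4 ≡ 497^2 = 247009 ≡ 662
h^8 ≡ 662^2 = 438244 ≡ 375
h^16 ≡ 375^2 = 140625 ≡ 273
h^32 ≡ 273^2 = 74529 ≡ 698
h^64 ≡ 698^2 = 487204 ≡ 358
h^128 ≡ 358^2 = 128164 ≡ 239
h^256 ≡ 239^2 = 57121 ≡ 103
445 = 256 + 128 + 32 + 16 + 8 + 4 + 1, so h^445 ≡ 103·239·698·273·375·662·444 ≡ 576 (mod 731)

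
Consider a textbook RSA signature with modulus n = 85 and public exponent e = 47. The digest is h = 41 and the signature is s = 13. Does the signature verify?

Squares mod 85: s^1≡13, s^2≡84, s^4≡1, s^8≡1, s^16≡1, s^32≡1
47 = 32 + 8 + 4 + 2 + 1, so s^47 ≡ 1·1·1·84·13 ≡ 72 (mod 85)
72 ≠ 41, so verification fails.

does not verify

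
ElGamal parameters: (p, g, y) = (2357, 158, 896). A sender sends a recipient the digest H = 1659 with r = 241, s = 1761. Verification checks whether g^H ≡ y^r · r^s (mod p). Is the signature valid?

valid

Left side g^H mod p:
158^2 = 24964 ≡ 1394
158^4 ≡ 1394^2 = 1943236 ≡ 1068
158^8 ≡ 1068^2 = 1140624 ≡ 2193
158^16 ≡ 2193^2 = 4809249 ≡ 969
158^32 ≡ 969^2 = 938961 ≡ 875
158^64 ≡ 875^2 = 765625 ≡ 1957
158^128 ≡ 1957^2 = 3829849 ≡ 2081
158^256 ≡ 2081^2 = 4330561 ≡ 752
158^512 ≡ 752^2 = 565504 ≡ 2181
158^1024 ≡ 2181^2 = 4756761 ≡ 335
1659 = 1024 + 512 + 64 + 32 + 16 + 8 + 2 + 1, so 158^1659 ≡ 335·2181·1957·875·969·2193·1394·158 ≡ 1905 (mod 2357)
Right side y^r · r^s mod p:
896^2 = 802816 ≡ 1436
896^4 ≡ 1436^2 = 2062096 ≡ 2078
896^8 ≡ 2078^2 = 4318084 ≡ 60
896^16 ≡ 60^2 = 3600 ≡ 1243
896^32 ≡ 1243^2 = 1545049 ≡ 1214
896^64 ≡ 1214^2 = 1473796 ≡ 671
896^128 ≡ 671^2 = 450241 ≡ 54
241 = 128 + 64 + 32 + 16 + 1, so 896^241 ≡ 54·671·1214·1243·896 ≡ 1480 (mod 2357)
241^2 = 58081 ≡ 1513
241^4 ≡ 1513^2 = 2289169 ≡ 522
241^8 ≡ 522^2 = 272484 ≡ 1429
241^16 ≡ 1429^2 = 2042041 ≡ 879
241^32 ≡ 879^2 = 772641 ≡ 1902
241^64 ≡ 1902^2 = 3617604 ≡ 1966
241^128 ≡ 1966^2 = 3865156 ≡ 2033
241^256 ≡ 2033^2 = 4133089 ≡ 1268
241^512 ≡ 1268^2 = 1607824 ≡ 350
241^1024 ≡ 350^2 = 122500 ≡ 2293
1761 = 1024 + 512 + 128 + 64 + 32 + 1, so 241^1761 ≡ 2293·350·2033·1966·1902·241 ≡ 1777 (mod 2357)
1480·1777 = 2629960 ≡ 1905 (mod 2357)
1905 ≡ 1905 (mod 2357), so the signature is genuine.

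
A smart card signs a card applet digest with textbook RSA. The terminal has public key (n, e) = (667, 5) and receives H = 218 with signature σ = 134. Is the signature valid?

valid

σ^5 mod 667 = 218
Since 218 equals the digest 218, verification succeeds.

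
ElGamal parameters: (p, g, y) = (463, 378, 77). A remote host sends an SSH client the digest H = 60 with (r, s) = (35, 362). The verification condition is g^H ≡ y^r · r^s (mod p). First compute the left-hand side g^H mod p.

70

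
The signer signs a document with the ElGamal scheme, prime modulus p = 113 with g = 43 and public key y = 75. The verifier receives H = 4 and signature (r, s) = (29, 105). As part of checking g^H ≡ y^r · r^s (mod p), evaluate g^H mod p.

43^2 = 1849 ≡ 41
43^4 ≡ 41^2 = 1681 ≡ 99

99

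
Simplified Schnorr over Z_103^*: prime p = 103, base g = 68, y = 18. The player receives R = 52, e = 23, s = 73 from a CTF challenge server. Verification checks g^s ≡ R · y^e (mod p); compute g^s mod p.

68^2 = 4624 ≡ 92
68^4 ≡ 92^2 = 8464 ≡ 18
68^8 ≡ 18^2 = 324 ≡ 15
68^16 ≡ 15^2 = 225 ≡ 19
68^32 ≡ 19^2 = 361 ≡ 52
68^64 ≡ 52^2 = 2704 ≡ 26
73 = 64 + 8 + 1, so 68^73 ≡ 26·15·68 ≡ 49 (mod 103)

49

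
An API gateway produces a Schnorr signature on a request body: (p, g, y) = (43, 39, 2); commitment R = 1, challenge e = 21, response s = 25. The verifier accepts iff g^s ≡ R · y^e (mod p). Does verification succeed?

g^s mod p:
Squares mod 43: 39^1≡39, 39^2≡16, 39^4≡41, 39^8≡4, 39^16≡16
25 = 16 + 8 + 1, so 39^25 ≡ 16·4·39 ≡ 2 (mod 43)
R · y^e mod p:
Squares mod 43: 2^1≡2, 2^2≡4, 2^4≡16, 2^8≡41, 2^16≡4
21 = 16 + 4 + 1, so 2^21 ≡ 4·16·2 ≡ 42 (mod 43)
1·42 = 42 ≡ 42 (mod 43)
2 ≠ 42; the check fails.

fails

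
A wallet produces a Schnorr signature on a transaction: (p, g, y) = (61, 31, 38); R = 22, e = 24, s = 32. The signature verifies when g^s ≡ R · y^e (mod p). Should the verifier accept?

reject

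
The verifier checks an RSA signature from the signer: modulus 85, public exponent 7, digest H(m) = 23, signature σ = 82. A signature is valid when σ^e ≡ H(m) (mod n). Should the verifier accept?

Squares mod 85: σ^1≡82, σ^2≡9, σ^4≡81
7 = 4 + 2 + 1, so σ^7 ≡ 81·9·82 ≡ 23 (mod 85)
σ^7 mod 85 = 23 matches H(m).

accept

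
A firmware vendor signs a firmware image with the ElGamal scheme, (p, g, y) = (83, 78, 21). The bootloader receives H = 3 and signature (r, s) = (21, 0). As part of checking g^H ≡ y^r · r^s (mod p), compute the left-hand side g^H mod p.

78^3 mod 83 = 41

41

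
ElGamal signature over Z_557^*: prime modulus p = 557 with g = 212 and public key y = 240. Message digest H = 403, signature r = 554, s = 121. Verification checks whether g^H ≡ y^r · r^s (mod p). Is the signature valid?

Left side g^H mod p:
212^2 = 44944 ≡ 384
212^4 ≡ 384^2 = 147456 ≡ 408
212^8 ≡ 408^2 = 166464 ≡ 478
212^16 ≡ 478^2 = 228484 ≡ 114
212^32 ≡ 114^2 = 12996 ≡ 185
212^64 ≡ 185^2 = 34225 ≡ 248
212^128 ≡ 248^2 = 61504 ≡ 234
212^256 ≡ 234^2 = 54756 ≡ 170
403 = 256 + 128 + 16 + 2 + 1, so 212^403 ≡ 170·234·114·384·212 ≡ 75 (mod 557)
Right side y^r · r^s mod p:
240^2 = 57600 ≡ 229
240^4 ≡ 229^2 = 52441 ≡ 83
240^8 ≡ 83^2 = 6889 ≡ 205
240^16 ≡ 205^2 = 42025 ≡ 250
240^32 ≡ 250^2 = 62500 ≡ 116
240^64 ≡ 116^2 = 13456 ≡ 88
240^128 ≡ 88^2 = 7744 ≡ 503
240^256 ≡ 503^2 = 253009 ≡ 131
240^512 ≡ 131^2 = 17161 ≡ 451
554 = 512 + 32 + 8 + 2, so 240^554 ≡ 451·116·205·229 ≡ 90 (mod 557)
554^2 = 306916 ≡ 9
554^4 ≡ 9^2 = 81
554^8 ≡ 81^2 = 6561 ≡ 434
554^16 ≡ 434^2 = 188356 ≡ 90
554^32 ≡ 90^2 = 8100 ≡ 302
554^64 ≡ 302^2 = 91204 ≡ 413
121 = 64 + 32 + 16 + 8 + 1, so 554^121 ≡ 413·302·90·434·554 ≡ 465 (mod 557)
90·465 = 41850 ≡ 75 (mod 557)
75 ≡ 75 (mod 557), so the signature is genuine.

valid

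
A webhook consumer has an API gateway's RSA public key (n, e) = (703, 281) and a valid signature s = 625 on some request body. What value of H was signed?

s^2 ≡ 625^2 = 390625 ≡ 460
s^4 ≡ 460^2 = 211600 ≡ 700
s^8 ≡ 700^2 = 490000 ≡ 9
s^16 ≡ 9^2 = 81
s^32 ≡ 81^2 = 6561 ≡ 234
s^64 ≡ 234^2 = 54756 ≡ 625
s^128 ≡ 625^2 = 390625 ≡ 460
s^256 ≡ 460^2 = 211600 ≡ 700
281 = 256 + 16 + 8 + 1, so s^281 ≡ 700·81·9·625 ≡ 460 (mod 703)

460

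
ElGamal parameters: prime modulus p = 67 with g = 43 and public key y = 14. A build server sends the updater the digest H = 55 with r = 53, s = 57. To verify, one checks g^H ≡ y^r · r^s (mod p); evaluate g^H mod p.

43^2 = 1849 ≡ 40
43^4 ≡ 40^2 = 1600 ≡ 59
43^8 ≡ 59^2 = 3481 ≡ 64
43^16 ≡ 64^2 = 4096 ≡ 9
43^32 ≡ 9^2 = 81 ≡ 14
55 = 32 + 16 + 4 + 2 + 1, so 43^55 ≡ 14·9·59·40·43 ≡ 66 (mod 67)

66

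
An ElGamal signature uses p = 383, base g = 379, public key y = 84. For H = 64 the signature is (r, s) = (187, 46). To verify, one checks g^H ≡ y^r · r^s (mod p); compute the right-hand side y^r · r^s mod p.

84^2 = 7056 ≡ 162
84^4 ≡ 162^2 = 26244 ≡ 200
84^8 ≡ 200^2 = 40000 ≡ 168
84^16 ≡ 168^2 = 28224 ≡ 265
84^32 ≡ 265^2 = 70225 ≡ 136
84^64 ≡ 136^2 = 18496 ≡ 112
84^128 ≡ 112^2 = 12544 ≡ 288
187 = 128 + 32 + 16 + 8 + 2 + 1, so 84^187 ≡ 288·136·265·168·162·84 ≡ 293 (mod 383)
187^2 = 34969 ≡ 116
187^4 ≡ 116^2 = 13456 ≡ 51
187^8 ≡ 51^2 = 2601 ≡ 303
187^16 ≡ 303^2 = 91809 ≡ 272
187^32 ≡ 272^2 = 73984 ≡ 65
46 = 32 + 8 + 4 + 2, so 187^46 ≡ 65·303·51·116 ≡ 126 (mod 383)
y^r · r^s ≡ 293·126 = 36918 ≡ 150 (mod 383)

150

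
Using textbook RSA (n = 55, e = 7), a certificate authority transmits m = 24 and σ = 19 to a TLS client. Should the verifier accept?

Squares mod 55: σ^1≡19, σ^2≡31, σ^4≡26
7 = 4 + 2 + 1, so σ^7 ≡ 26·31·19 ≡ 24 (mod 55)
σ^7 mod 55 = 24 matches m.

accept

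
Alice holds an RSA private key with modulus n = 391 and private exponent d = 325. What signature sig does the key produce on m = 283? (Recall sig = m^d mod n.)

m^2 ≡ 283^2 = 80089 ≡ 325
m^4 ≡ 325^2 = 105625 ≡ 55
m^8 ≡ 55^2 = 3025 ≡ 288
m^16 ≡ 288^2 = 82944 ≡ 52
m^32 ≡ 52^2 = 2704 ≡ 358
m^64 ≡ 358^2 = 128164 ≡ 307
m^128 ≡ 307^2 = 94249 ≡ 18
m^256 ≡ 18^2 = 324
325 = 256 + 64 + 4 + 1, so m^325 ≡ 324·307·55·283 ≡ 180 (mod 391)

180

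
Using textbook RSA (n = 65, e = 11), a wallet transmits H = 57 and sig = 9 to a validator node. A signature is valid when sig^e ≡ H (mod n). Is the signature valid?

sig^2 ≡ 9^2 = 81 ≡ 16
sig^4 ≡ 16^2 = 256 ≡ 61
sig^8 ≡ 61^2 = 3721 ≡ 16
11 = 8 + 2 + 1, so sig^11 ≡ 16·16·9 ≡ 29 (mod 65)
The recovered value 29 does not match the digest 57.

invalid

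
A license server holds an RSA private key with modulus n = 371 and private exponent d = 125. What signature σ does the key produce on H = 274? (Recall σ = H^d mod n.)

Squares mod 371: H^1≡274, H^2≡134, H^4≡148, H^8≡15, H^16≡225, H^32≡169, H^64≡365
125 = 64 + 32 + 16 + 8 + 4 + 1, so H^125 ≡ 365·169·225·15·148·274 ≡ 197 (mod 371)

197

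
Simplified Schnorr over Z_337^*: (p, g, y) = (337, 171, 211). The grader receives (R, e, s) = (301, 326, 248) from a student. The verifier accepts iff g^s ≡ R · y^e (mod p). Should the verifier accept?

g^s mod p:
Squares mod 337: 171^1≡171, 171^2≡259, 171^4≡18, 171^8≡324, 171^16≡169, 171^32≡253, 171^64≡316, 171^128≡104
248 = 128 + 64 + 32 + 16 + 8, so 171^248 ≡ 104·316·253·169·324 ≡ 179 (mod 337)
R · y^e mod p:
Squares mod 337: 211^1≡211, 211^2≡37, 211^4≡21, 211^8≡104, 211^16≡32, 211^32≡13, 211^64≡169, 211^128≡253, 211^256≡316
326 = 256 + 64 + 4 + 2, so 211^326 ≡ 316·169·21·37 ≡ 98 (mod 337)
301·98 = 29498 ≡ 179 (mod 337)
179 ≡ 179 (mod 337); signature holds.

accept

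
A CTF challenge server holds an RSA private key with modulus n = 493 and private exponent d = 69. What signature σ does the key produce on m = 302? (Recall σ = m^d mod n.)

m^2 ≡ 302^2 = 91204 ≡ 492
m^4 ≡ 492^2 = 242064 ≡ 1
m^8 ≡ 1^2 = 1
m^16 ≡ 1^2 = 1
m^32 ≡ 1^2 = 1
m^64 ≡ 1^2 = 1
69 = 64 + 4 + 1, so m^69 ≡ 1·1·302 ≡ 302 (mod 493)

302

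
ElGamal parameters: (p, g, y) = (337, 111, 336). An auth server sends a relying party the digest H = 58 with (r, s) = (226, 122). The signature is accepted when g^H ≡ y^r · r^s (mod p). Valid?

yes

Left side g^H mod p:
111^2 = 12321 ≡ 189
111^4 ≡ 189^2 = 35721 ≡ 336
111^8 ≡ 336^2 = 112896 ≡ 1
111^16 ≡ 1^2 = 1
111^32 ≡ 1^2 = 1
58 = 32 + 16 + 8 + 2, so 111^58 ≡ 1·1·1·189 ≡ 189 (mod 337)
Right side y^r · r^s mod p:
336^2 = 112896 ≡ 1
336^4 ≡ 1^2 = 1
336^8 ≡ 1^2 = 1
336^16 ≡ 1^2 = 1
336^32 ≡ 1^2 = 1
336^64 ≡ 1^2 = 1
336^128 ≡ 1^2 = 1
226 = 128 + 64 + 32 + 2, so 336^226 ≡ 1·1·1·1 ≡ 1 (mod 337)
226^2 = 51076 ≡ 189
226^4 ≡ 189^2 = 35721 ≡ 336
226^8 ≡ 336^2 = 112896 ≡ 1
226^16 ≡ 1^2 = 1
226^32 ≡ 1^2 = 1
226^64 ≡ 1^2 = 1
122 = 64 + 32 + 16 + 8 + 2, so 226^122 ≡ 1·1·1·1·189 ≡ 189 (mod 337)
1·189 = 189 ≡ 189 (mod 337)
189 ≡ 189 (mod 337), so the signature is genuine.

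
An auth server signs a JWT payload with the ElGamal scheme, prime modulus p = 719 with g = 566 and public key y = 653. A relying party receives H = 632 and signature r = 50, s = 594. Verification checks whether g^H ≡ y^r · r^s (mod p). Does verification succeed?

passes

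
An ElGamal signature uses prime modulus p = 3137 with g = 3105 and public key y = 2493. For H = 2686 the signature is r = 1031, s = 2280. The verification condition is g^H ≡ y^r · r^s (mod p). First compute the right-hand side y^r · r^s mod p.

Squares mod 3137: 2493^1≡2493, 2493^2≡652, 2493^4≡1609, 2493^8≡856, 2493^16≡1815, 2493^32≡375, 2493^64≡2597, 2493^128≡2996, 2493^256≡1059, 2493^512≡1572, 2493^1024≡2365
1031 = 1024 + 4 + 2 + 1, so 2493^1031 ≡ 2365·1609·652·2493 ≡ 1825 (mod 3137)
Squares mod 3137: 1031^1≡1031, 1031^2≡2655, 1031^4≡186, 1031^8≡89, 1031^16≡1647, 1031^32≡2241, 1031^64≡2881, 1031^128≡2796, 1031^256≡212, 1031^512≡1026, 1031^1024≡1781, 1031^2048≡454
2280 = 2048 + 128 + 64 + 32 + 8, so 1031^2280 ≡ 454·2796·2881·2241·89 ≡ 943 (mod 3137)
y^r · r^s ≡ 1825·943 = 1720975 ≡ 1899 (mod 3137)

1899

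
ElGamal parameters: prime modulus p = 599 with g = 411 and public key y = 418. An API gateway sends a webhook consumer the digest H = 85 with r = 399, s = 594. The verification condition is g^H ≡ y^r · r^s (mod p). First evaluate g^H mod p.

317

Squares mod 599: 411^1≡411, 411^2≡3, 411^4≡9, 411^8≡81, 411^16≡571, 411^32≡185, 411^64≡82
85 = 64 + 16 + 4 + 1, so 411^85 ≡ 82·571·9·411 ≡ 317 (mod 599)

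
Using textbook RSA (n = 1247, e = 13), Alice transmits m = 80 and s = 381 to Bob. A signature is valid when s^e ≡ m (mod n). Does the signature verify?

verifies

s^2 ≡ 381^2 = 145161 ≡ 509
s^4 ≡ 509^2 = 259081 ≡ 952
s^8 ≡ 952^2 = 906304 ≡ 982
13 = 8 + 4 + 1, so s^13 ≡ 982·952·381 ≡ 80 (mod 1247)
s^13 mod 1247 = 80 matches m.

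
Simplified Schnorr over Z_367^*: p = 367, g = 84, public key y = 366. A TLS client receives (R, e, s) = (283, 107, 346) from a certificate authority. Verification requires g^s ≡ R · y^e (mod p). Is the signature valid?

invalid

g^s mod p:
Squares mod 367: 84^1≡84, 84^2≡83, 84^4≡283, 84^8≡83, 84^16≡283, 84^32≡83, 84^64≡283, 84^128≡83, 84^256≡283
346 = 256 + 64 + 16 + 8 + 2, so 84^346 ≡ 283·283·283·83·83 ≡ 283 (mod 367)
R · y^e mod p:
Squares mod 367: 366^1≡366, 366^2≡1, 366^4≡1, 366^8≡1, 366^16≡1, 366^32≡1, 366^64≡1
107 = 64 + 32 + 8 + 2 + 1, so 366^107 ≡ 1·1·1·1·366 ≡ 366 (mod 367)
283·366 = 103578 ≡ 84 (mod 367)
283 ≠ 84; the check fails.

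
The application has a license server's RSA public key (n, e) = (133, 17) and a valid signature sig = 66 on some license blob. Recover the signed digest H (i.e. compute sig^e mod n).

131

Squares mod 133: sig^1≡66, sig^2≡100, sig^4≡25, sig^8≡93, sig^16≡4
17 = 16 + 1, so sig^17 ≡ 4·66 ≡ 131 (mod 133)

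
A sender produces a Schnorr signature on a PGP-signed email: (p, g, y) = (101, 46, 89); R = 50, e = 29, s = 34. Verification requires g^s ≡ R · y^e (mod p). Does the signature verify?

g^s mod p:
46^34 mod 101 = 47
R · y^e mod p:
89^29 mod 101 = 7
50·7 = 350 ≡ 47 (mod 101)
47 ≡ 47 (mod 101); signature holds.

verifies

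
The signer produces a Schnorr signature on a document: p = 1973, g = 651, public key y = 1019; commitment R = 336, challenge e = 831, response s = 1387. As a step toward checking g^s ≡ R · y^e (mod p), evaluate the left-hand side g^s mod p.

1787

Squares mod 1973: 651^1≡651, 651^2≡1579, 651^4≡1342, 651^8≡1588, 651^16≡250, 651^32≡1337, 651^64≡31, 651^128≡961, 651^256≡157, 651^512≡973, 651^1024≡1662
1387 = 1024 + 256 + 64 + 32 + 8 + 2 + 1, so 651^1387 ≡ 1662·157·31·1337·1588·1579·651 ≡ 1787 (mod 1973)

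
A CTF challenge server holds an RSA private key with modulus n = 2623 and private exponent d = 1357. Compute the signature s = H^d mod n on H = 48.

H^1357 mod 2623 = 2183

2183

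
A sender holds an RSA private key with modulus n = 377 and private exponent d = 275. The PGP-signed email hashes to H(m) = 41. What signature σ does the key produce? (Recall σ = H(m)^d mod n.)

46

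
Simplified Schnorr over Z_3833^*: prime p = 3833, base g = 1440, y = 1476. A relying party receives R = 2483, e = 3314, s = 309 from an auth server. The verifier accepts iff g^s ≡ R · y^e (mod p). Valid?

g^s mod p:
Squares mod 3833: 1440^1≡1440, 1440^2≡3780, 1440^4≡2809, 1440^8≡2167, 1440^16≡464, 1440^32≡648, 1440^64≡2107, 1440^128≡835, 1440^256≡3452
309 = 256 + 32 + 16 + 4 + 1, so 1440^309 ≡ 3452·648·464·2809·1440 ≡ 2405 (mod 3833)
R · y^e mod p:
Squares mod 3833: 1476^1≡1476, 1476^2≡1432, 1476^4≡3802, 1476^8≡961, 1476^16≡3601, 1476^32≡162, 1476^64≡3246, 1476^128≡3432, 1476^256≡3648, 1476^512≡3561, 1476^1024≡1157, 1476^2048≡932
3314 = 2048 + 1024 + 128 + 64 + 32 + 16 + 2, so 1476^3314 ≡ 932·1157·3432·3246·162·3601·1432 ≡ 654 (mod 3833)
2483·654 = 1623882 ≡ 2523 (mod 3833)
2405 ≠ 2523; the check fails.

no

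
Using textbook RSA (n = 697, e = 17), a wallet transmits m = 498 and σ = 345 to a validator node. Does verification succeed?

passes

σ^17 mod 697 = 498
Since 498 equals the digest 498, verification succeeds.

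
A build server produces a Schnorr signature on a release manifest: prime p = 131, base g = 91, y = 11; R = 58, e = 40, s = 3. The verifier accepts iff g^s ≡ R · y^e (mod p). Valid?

yes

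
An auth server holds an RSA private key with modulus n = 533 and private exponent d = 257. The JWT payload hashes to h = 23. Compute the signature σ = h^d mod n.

h^2 ≡ 23^2 = 529
h^4 ≡ 529^2 = 279841 ≡ 16
h^8 ≡ 16^2 = 256
h^16 ≡ 256^2 = 65536 ≡ 510
h^32 ≡ 510^2 = 260100 ≡ 529
h^64 ≡ 529^2 = 279841 ≡ 16
h^128 ≡ 16^2 = 256
h^256 ≡ 256^2 = 65536 ≡ 510
257 = 256 + 1, so h^257 ≡ 510·23 ≡ 4 (mod 533)

4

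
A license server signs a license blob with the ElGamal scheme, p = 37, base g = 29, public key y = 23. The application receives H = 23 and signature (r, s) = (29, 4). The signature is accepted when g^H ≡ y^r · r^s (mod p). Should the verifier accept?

accept

Left side g^H mod p:
29^23 mod 37 = 23
Right side y^r · r^s mod p:
23^29 mod 37 = 8
29^4 mod 37 = 26
8·26 = 208 ≡ 23 (mod 37)
23 ≡ 23 (mod 37), so the signature is genuine.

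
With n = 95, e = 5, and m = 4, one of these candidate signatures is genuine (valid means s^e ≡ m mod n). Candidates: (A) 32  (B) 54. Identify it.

Candidate A: Squares mod 95: 32^1≡32, 32^2≡74, 32^4≡61; 5 = 4 + 1, so 32^5 ≡ 61·32 ≡ 52 (mod 95)
Candidate B: Squares mod 95: 54^1≡54, 54^2≡66, 54^4≡81; 5 = 4 + 1, so 54^5 ≡ 81·54 ≡ 4 (mod 95)
  → matches m = 4

B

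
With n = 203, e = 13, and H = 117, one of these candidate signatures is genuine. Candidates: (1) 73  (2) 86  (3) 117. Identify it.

Candidate 1: Squares mod 203: 73^1≡73, 73^2≡51, 73^4≡165, 73^8≡23; 13 = 8 + 4 + 1, so 73^13 ≡ 23·165·73 ≡ 143 (mod 203)
Candidate 2: Squares mod 203: 86^1≡86, 86^2≡88, 86^4≡30, 86^8≡88; 13 = 8 + 4 + 1, so 86^13 ≡ 88·30·86 ≡ 86 (mod 203)
Candidate 3: Squares mod 203: 117^1≡117, 117^2≡88, 117^4≡30, 117^8≡88; 13 = 8 + 4 + 1, so 117^13 ≡ 88·30·117 ≡ 117 (mod 203)
  → matches H = 117

3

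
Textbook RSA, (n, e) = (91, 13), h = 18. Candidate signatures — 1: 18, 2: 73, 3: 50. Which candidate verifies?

1

Candidate 1: Squares mod 91: 18^1≡18, 18^2≡51, 18^4≡53, 18^8≡79; 13 = 8 + 4 + 1, so 18^13 ≡ 79·53·18 ≡ 18 (mod 91)
  → matches h = 18
Candidate 2: Squares mod 91: 73^1≡73, 73^2≡51, 73^4≡53, 73^8≡79; 13 = 8 + 4 + 1, so 73^13 ≡ 79·53·73 ≡ 73 (mod 91)
Candidate 3: Squares mod 91: 50^1≡50, 50^2≡43, 50^4≡29, 50^8≡22; 13 = 8 + 4 + 1, so 50^13 ≡ 22·29·50 ≡ 50 (mod 91)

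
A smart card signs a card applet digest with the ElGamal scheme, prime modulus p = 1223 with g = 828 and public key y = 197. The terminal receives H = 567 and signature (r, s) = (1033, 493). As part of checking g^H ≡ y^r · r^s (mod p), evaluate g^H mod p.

Squares mod 1223: 828^1≡828, 828^2≡704, 828^4≡301, 828^8≡99, 828^16≡17, 828^32≡289, 828^64≡357, 828^128≡257, 828^256≡7, 828^512≡49
567 = 512 + 32 + 16 + 4 + 2 + 1, so 828^567 ≡ 49·289·17·301·704·828 ≡ 801 (mod 1223)

801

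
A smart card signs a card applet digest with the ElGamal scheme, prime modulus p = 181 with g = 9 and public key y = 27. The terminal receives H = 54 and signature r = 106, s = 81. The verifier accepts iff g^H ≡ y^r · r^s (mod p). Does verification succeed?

fails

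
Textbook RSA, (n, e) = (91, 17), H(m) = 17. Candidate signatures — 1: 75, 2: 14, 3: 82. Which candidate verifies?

1

Candidate 1: Squares mod 91: 75^1≡75, 75^2≡74, 75^4≡16, 75^8≡74, 75^16≡16; 17 = 16 + 1, so 75^17 ≡ 16·75 ≡ 17 (mod 91)
  → matches H(m) = 17
Candidate 2: Squares mod 91: 14^1≡14, 14^2≡14, 14^4≡14, 14^8≡14, 14^16≡14; 17 = 16 + 1, so 14^17 ≡ 14·14 ≡ 14 (mod 91)
Candidate 3: Squares mod 91: 82^1≡82, 82^2≡81, 82^4≡9, 82^8≡81, 82^16≡9; 17 = 16 + 1, so 82^17 ≡ 9·82 ≡ 10 (mod 91)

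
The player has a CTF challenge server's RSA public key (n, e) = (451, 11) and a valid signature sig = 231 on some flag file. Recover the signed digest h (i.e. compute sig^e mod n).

176

Squares mod 451: sig^1≡231, sig^2≡143, sig^4≡154, sig^8≡264
11 = 8 + 2 + 1, so sig^11 ≡ 264·143·231 ≡ 176 (mod 451)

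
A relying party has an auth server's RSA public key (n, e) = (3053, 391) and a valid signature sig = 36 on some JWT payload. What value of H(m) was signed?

sig^2 ≡ 36^2 = 1296
sig^4 ≡ 1296^2 = 1679616 ≡ 466
sig^8 ≡ 466^2 = 217156 ≡ 393
sig^16 ≡ 393^2 = 154449 ≡ 1799
sig^32 ≡ 1799^2 = 3236401 ≡ 221
sig^64 ≡ 221^2 = 48841 ≡ 3046
sig^128 ≡ 3046^2 = 9278116 ≡ 49
sig^256 ≡ 49^2 = 2401
391 = 256 + 128 + 4 + 2 + 1, so sig^391 ≡ 2401·49·466·1296·36 ≡ 294 (mod 3053)

294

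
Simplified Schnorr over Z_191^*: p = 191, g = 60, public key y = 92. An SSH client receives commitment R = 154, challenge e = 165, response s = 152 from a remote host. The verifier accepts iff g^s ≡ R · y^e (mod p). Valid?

no

g^s mod p:
60^2 = 3600 ≡ 162
60^4 ≡ 162^2 = 26244 ≡ 77
60^8 ≡ 77^2 = 5929 ≡ 8
60^16 ≡ 8^2 = 64
60^32 ≡ 64^2 = 4096 ≡ 85
60^64 ≡ 85^2 = 7225 ≡ 158
60^128 ≡ 158^2 = 24964 ≡ 134
152 = 128 + 16 + 8, so 60^152 ≡ 134·64·8 ≡ 39 (mod 191)
R · y^e mod p:
92^2 = 8464 ≡ 60
92^4 ≡ 60^2 = 3600 ≡ 162
92^8 ≡ 162^2 = 26244 ≡ 77
92^16 ≡ 77^2 = 5929 ≡ 8
92^32 ≡ 8^2 = 64
92^64 ≡ 64^2 = 4096 ≡ 85
92^128 ≡ 85^2 = 7225 ≡ 158
165 = 128 + 32 + 4 + 1, so 92^165 ≡ 158·64·162·92 ≡ 125 (mod 191)
154·125 = 19250 ≡ 150 (mod 191)
39 ≠ 150; the check fails.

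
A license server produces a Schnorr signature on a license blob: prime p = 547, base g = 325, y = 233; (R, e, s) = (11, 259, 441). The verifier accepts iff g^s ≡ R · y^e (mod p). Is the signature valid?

valid

g^s mod p:
325^2 = 105625 ≡ 54
325^4 ≡ 54^2 = 2916 ≡ 181
325^8 ≡ 181^2 = 32761 ≡ 488
325^16 ≡ 488^2 = 238144 ≡ 199
325^32 ≡ 199^2 = 39601 ≡ 217
325^64 ≡ 217^2 = 47089 ≡ 47
325^128 ≡ 47^2 = 2209 ≡ 21
325^256 ≡ 21^2 = 441
441 = 256 + 128 + 32 + 16 + 8 + 1, so 325^441 ≡ 441·21·217·199·488·325 ≡ 261 (mod 547)
R · y^e mod p:
233^2 = 54289 ≡ 136
233^4 ≡ 136^2 = 18496 ≡ 445
233^8 ≡ 445^2 = 198025 ≡ 11
233^16 ≡ 11^2 = 121
233^32 ≡ 121^2 = 14641 ≡ 419
233^64 ≡ 419^2 = 175561 ≡ 521
233^128 ≡ 521^2 = 271441 ≡ 129
233^256 ≡ 129^2 = 16641 ≡ 231
259 = 256 + 2 + 1, so 233^259 ≡ 231·136·233 ≡ 521 (mod 547)
11·521 = 5731 ≡ 261 (mod 547)
261 ≡ 261 (mod 547); signature holds.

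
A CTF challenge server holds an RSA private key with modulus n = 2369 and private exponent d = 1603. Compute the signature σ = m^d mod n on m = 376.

349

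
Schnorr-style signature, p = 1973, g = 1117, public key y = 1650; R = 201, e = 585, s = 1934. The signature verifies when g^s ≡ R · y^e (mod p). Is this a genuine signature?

g^s mod p:
1117^2 = 1247689 ≡ 753
1117^4 ≡ 753^2 = 567009 ≡ 758
1117^8 ≡ 758^2 = 574564 ≡ 421
1117^16 ≡ 421^2 = 177241 ≡ 1644
1117^32 ≡ 1644^2 = 2702736 ≡ 1699
1117^64 ≡ 1699^2 = 2886601 ≡ 102
1117^128 ≡ 102^2 = 10404 ≡ 539
1117^256 ≡ 539^2 = 290521 ≡ 490
1117^512 ≡ 490^2 = 240100 ≡ 1367
1117^1024 ≡ 1367^2 = 1868689 ≡ 258
1934 = 1024 + 512 + 256 + 128 + 8 + 4 + 2, so 1117^1934 ≡ 258·1367·490·539·421·758·753 ≡ 130 (mod 1973)
R · y^e mod p:
1650^2 = 2722500 ≡ 1733
1650^4 ≡ 1733^2 = 3003289 ≡ 383
1650^8 ≡ 383^2 = 146689 ≡ 687
1650^16 ≡ 687^2 = 471969 ≡ 422
1650^32 ≡ 422^2 = 178084 ≡ 514
1650^64 ≡ 514^2 = 264196 ≡ 1787
1650^128 ≡ 1787^2 = 3193369 ≡ 1055
1650^256 ≡ 1055^2 = 1113025 ≡ 253
1650^512 ≡ 253^2 = 64009 ≡ 873
585 = 512 + 64 + 8 + 1, so 1650^585 ≡ 873·1787·687·1650 ≡ 1079 (mod 1973)
201·1079 = 216879 ≡ 1822 (mod 1973)
130 ≠ 1822; the check fails.

forged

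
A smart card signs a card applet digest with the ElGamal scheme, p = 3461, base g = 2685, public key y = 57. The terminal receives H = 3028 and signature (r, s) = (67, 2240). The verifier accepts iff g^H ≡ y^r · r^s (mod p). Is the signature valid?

Left side g^H mod p:
Squares mod 3461: 2685^1≡2685, 2685^2≡3423, 2685^4≡1444, 2685^8≡1614, 2685^16≡2324, 2685^32≡1816, 2685^64≡2984, 2685^128≡2564, 2685^256≡1657, 2685^512≡1076, 2685^1024≡1802, 2685^2048≡786
3028 = 2048 + 512 + 256 + 128 + 64 + 16 + 4, so 2685^3028 ≡ 786·1076·1657·2564·2984·2324·1444 ≡ 1157 (mod 3461)
Right side y^r · r^s mod p:
Squares mod 3461: 57^1≡57, 57^2≡3249, 57^4≡3412, 57^8≡2401, 57^16≡2236, 57^32≡2012, 57^64≡2235
67 = 64 + 2 + 1, so 57^67 ≡ 2235·3249·57 ≡ 1904 (mod 3461)
Squares mod 3461: 67^1≡67, 67^2≡1028, 67^4≡1179, 67^8≡2180, 67^16≡447, 67^32≡2532, 67^64≡1252, 67^128≡3132, 67^256≡950, 67^512≡2640, 67^1024≡2607, 67^2048≡2506
2240 = 2048 + 128 + 64, so 67^2240 ≡ 2506·3132·1252 ≡ 1802 (mod 3461)
1904·1802 = 3431008 ≡ 1157 (mod 3461)
1157 ≡ 1157 (mod 3461), so the signature is genuine.

valid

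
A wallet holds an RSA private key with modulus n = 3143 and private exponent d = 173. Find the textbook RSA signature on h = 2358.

h^2 ≡ 2358^2 = 5560164 ≡ 197
h^4 ≡ 197^2 = 38809 ≡ 1093
h^8 ≡ 1093^2 = 1194649 ≡ 309
h^16 ≡ 309^2 = 95481 ≡ 1191
h^32 ≡ 1191^2 = 1418481 ≡ 988
h^64 ≡ 988^2 = 976144 ≡ 1814
h^128 ≡ 1814^2 = 3290596 ≡ 3018
173 = 128 + 32 + 8 + 4 + 1, so h^173 ≡ 3018·988·309·1093·2358 ≡ 2260 (mod 3143)

2260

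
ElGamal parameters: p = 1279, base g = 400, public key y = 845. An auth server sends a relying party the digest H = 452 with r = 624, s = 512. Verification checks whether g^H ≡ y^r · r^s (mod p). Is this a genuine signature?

Left side g^H mod p:
400^2 = 160000 ≡ 125
400^4 ≡ 125^2 = 15625 ≡ 277
400^8 ≡ 277^2 = 76729 ≡ 1268
400^16 ≡ 1268^2 = 1607824 ≡ 121
400^32 ≡ 121^2 = 14641 ≡ 572
400^64 ≡ 572^2 = 327184 ≡ 1039
400^128 ≡ 1039^2 = 1079521 ≡ 45
400^256 ≡ 45^2 = 2025 ≡ 746
452 = 256 + 128 + 64 + 4, so 400^452 ≡ 746·45·1039·277 ≡ 1174 (mod 1279)
Right side y^r · r^s mod p:
845^2 = 714025 ≡ 343
845^4 ≡ 343^2 = 117649 ≡ 1260
845^8 ≡ 1260^2 = 1587600 ≡ 361
845^16 ≡ 361^2 = 130321 ≡ 1142
845^32 ≡ 1142^2 = 1304164 ≡ 863
845^64 ≡ 863^2 = 744769 ≡ 391
845^128 ≡ 391^2 = 152881 ≡ 680
845^256 ≡ 680^2 = 462400 ≡ 681
845^512 ≡ 681^2 = 463761 ≡ 763
624 = 512 + 64 + 32 + 16, so 845^624 ≡ 763·391·863·1142 ≡ 638 (mod 1279)
624^2 = 389376 ≡ 560
624^4 ≡ 560^2 = 313600 ≡ 245
624^8 ≡ 245^2 = 60025 ≡ 1191
624^16 ≡ 1191^2 = 1418481 ≡ 70
624^32 ≡ 70^2 = 4900 ≡ 1063
624^64 ≡ 1063^2 = 1129969 ≡ 612
624^128 ≡ 612^2 = 374544 ≡ 1076
624^256 ≡ 1076^2 = 1157776 ≡ 281
624^512 ≡ 281^2 = 78961 ≡ 942
638·942 = 600996 ≡ 1145 (mod 1279)
1174 ≠ 1145, so verification fails.

forged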